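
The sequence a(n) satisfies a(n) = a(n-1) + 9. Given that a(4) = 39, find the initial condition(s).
a(4) = a(0) + 4·9, so a(0) = 39 - 36 = 3.

a(0) = 3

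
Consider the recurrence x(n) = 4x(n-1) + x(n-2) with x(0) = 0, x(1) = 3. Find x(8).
Computing the sequence terms:
0, 3, 12, 51, 216, 915, 3876, 16419, 69552

69552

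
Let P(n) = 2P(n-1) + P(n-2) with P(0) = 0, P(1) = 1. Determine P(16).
Computing the sequence terms:
0, 1, 2, 5, 12, 29, 70, 169, 408, 985, 2378, 5741, 13860, 33461, 80782, 195025, 470832

470832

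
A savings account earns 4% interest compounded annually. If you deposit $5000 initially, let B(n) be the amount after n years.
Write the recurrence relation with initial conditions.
Each year the balance grows by 4%, i.e. is multiplied by 1 + 4/100 = 1.04, so B(n) = 1.04 × B(n-1). The initial deposit gives B(0) = 5000.
Unrolling gives the closed form B(n) = 5000 × (1.04)ⁿ.

B(n) = 1.04 × B(n-1), B(0) = 5000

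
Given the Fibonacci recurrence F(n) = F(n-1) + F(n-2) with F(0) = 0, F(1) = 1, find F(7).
Computing the sequence terms:
0, 1, 1, 2, 3, 5, 8, 13

13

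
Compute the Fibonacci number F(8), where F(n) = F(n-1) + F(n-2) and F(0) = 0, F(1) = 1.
Computing the sequence terms:
0, 1, 1, 2, 3, 5, 8, 13, 21

21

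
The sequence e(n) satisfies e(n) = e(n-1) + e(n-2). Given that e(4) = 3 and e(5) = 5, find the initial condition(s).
Work backwards using e(k) = e(k+2) - e(k+1):
e(3) = e(5) - e(4) = 5 - 3 = 2
e(2) = e(4) - e(3) = 3 - 2 = 1
e(1) = e(3) - e(2) = 2 - 1 = 1
e(0) = e(2) - e(1) = 1 - 1 = 0

e(0) = 0, e(1) = 1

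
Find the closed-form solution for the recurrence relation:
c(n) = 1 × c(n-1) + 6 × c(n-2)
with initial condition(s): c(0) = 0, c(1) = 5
Recurrence: c(n) = 1 × c(n-1) + 6 × c(n-2), initial: c(0) = 0, c(1) = 5.
Characteristic equation: r² - 1r - 6 = 0, which factors as (r - 3)(r + 2) = 0, so r = 3, -2. General solution c(n) = A·3ⁿ + B·(-2)ⁿ. From c(0) = 0: A + B = 0. From c(1) = 5: 3A - 2B = 5. Solving gives A = 1, B = -1.

c(n) = 3ⁿ - (-2)ⁿ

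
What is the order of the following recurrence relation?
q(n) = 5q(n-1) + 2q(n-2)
The order is the largest lag k for which q(n-k) appears. Here the deepest term is q(n-2), so the order is 2.

Order 2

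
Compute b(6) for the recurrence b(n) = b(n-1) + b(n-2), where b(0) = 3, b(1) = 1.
Computing the sequence terms:
3, 1, 4, 5, 9, 14, 23

23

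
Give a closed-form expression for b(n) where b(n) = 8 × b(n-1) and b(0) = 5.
Recurrence: b(n) = 8 × b(n-1), initial: b(0) = 5.
Each term is 8 times the previous, so this is geometric with ratio 8. After n steps: b(n) = b(0)·8ⁿ = 5·8ⁿ.

b(n) = 5·8ⁿ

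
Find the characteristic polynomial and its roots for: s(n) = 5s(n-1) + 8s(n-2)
Substitute s(n) = rⁿ and divide through by rⁿ⁻²: r² - 5r - 8 = 0
Discriminant: 5² + 4·8 = 57, not a perfect square, so by the quadratic formula r = (5 ± √57)/2.
General solution: s(n) = A·r₁ⁿ + B·r₂ⁿ where r₁,r₂ = (5 ± √57)/2

Characteristic: r² - 5r - 8 = 0, Roots: r = (5 ± √57)/2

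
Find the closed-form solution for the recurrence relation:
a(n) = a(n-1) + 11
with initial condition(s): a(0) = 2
Recurrence: a(n) = a(n-1) + 11, initial: a(0) = 2.
Each step adds 11, so a(n) = a(0) + 11n = 11n + 2.

a(n) = 11n + 2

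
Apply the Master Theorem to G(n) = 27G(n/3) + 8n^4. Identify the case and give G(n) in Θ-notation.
Master Theorem template: G(n) = a·G(n/b) + f(n).
Here: a=27, b=3, f(n)=8n^4
Compute log_b(a) = log_3(27) = 3.
f(n) = 8n^4 = Ω(n^(3+ε)) with ε = 1, and the regularity condition holds (a·f(n/b) = (a/b^4)·f(n) with a/b^4 = 3^-1 < 1). Case 3: G(n) = Θ(f(n)) = Θ(n^4).

Case 3: G(n) = Θ(n^4)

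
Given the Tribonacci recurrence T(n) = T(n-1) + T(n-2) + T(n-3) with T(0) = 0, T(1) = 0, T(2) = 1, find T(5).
Computing the sequence terms:
0, 0, 1, 1, 2, 4

4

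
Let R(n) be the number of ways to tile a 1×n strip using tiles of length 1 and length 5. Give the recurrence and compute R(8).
Condition on the last tile: it has length 1 (leaving a 1×(n-1) strip) or length 5 (leaving a 1×(n-5) strip), so R(n) = R(n-1) + R(n-5) (order-5 linear recurrence).
For 0 ≤ i < 5 only unit tiles fit, so R(i) = 1.
Iterating the recurrence: R(5) = 2, R(6) = 3, R(7) = 4, R(8) = 5.

R(n) = R(n-1) + R(n-5), with R(i) = 1 for 0 ≤ i < 5; R(8) = 5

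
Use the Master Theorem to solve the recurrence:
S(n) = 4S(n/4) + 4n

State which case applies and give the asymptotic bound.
Master Theorem template: S(n) = a·S(n/b) + f(n).
Here: a=4, b=4, f(n)=4n
Compute log_b(a) = log_4(4) = 1.
f(n) = 4n = Θ(n). Case 2: S(n) = Θ(n log n).

Case 2: S(n) = Θ(n log n)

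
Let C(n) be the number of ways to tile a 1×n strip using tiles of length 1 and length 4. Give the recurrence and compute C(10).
Condition on the last tile: it has length 1 (leaving a 1×(n-1) strip) or length 4 (leaving a 1×(n-4) strip), so C(n) = C(n-1) + C(n-4) (order-4 linear recurrence).
For 0 ≤ i < 4 only unit tiles fit, so C(i) = 1.
Iterating the recurrence: C(4) = 2, C(5) = 3, C(6) = 4, C(7) = 5, C(8) = 7, C(9) = 10, C(10) = 14.

C(n) = C(n-1) + C(n-4), with C(i) = 1 for 0 ≤ i < 4; C(10) = 14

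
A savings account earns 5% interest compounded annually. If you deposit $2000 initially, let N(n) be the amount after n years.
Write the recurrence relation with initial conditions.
Each year the balance grows by 5%, i.e. is multiplied by 1 + 5/100 = 1.05, so N(n) = 1.05 × N(n-1). The initial deposit gives N(0) = 2000.
Unrolling gives the closed form N(n) = 2000 × (1.05)ⁿ.

N(n) = 1.05 × N(n-1), N(0) = 2000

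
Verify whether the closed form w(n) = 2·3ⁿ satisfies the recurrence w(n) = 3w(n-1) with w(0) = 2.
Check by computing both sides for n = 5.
From the recurrence with w(0) = 2:
  w(0) = 2, w(1) = 6, w(2) = 18, w(3) = 54, w(4) = 162, w(5) = 486
  so the recurrence gives w(5) = 486.
From the proposed closed form w(n) = 2·3ⁿ:
  w(5) = 486.
Both sides give 486 at n = 5, and the initial condition(s) match, so the closed form is consistent.

Yes, the closed form is correct.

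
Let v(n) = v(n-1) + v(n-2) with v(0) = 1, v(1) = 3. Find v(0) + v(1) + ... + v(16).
Computing the sequence terms: 1, 3, 4, 7, 11, 18, 29, 47, 76, 123, 199, 322, 521, 843, 1364, 2207, 3571
Adding these values together:

9346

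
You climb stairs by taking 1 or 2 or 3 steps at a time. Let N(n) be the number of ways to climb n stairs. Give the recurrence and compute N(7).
Condition on the size of the last step (1 to 3): before it there were n-1, …, n-3 stairs climbed, and these cases are disjoint, so N(n) = N(n-1) + N(n-2) + N(n-3) (order-3 linear recurrence).
Initial conditions by direct count (compositions of i into parts ≤ 3): N(1) = 1; N(2) = 2; N(3) = 4.
Iterating the recurrence: N(4) = 7, N(5) = 13, N(6) = 24, N(7) = 44.

N(n) = N(n-1) + N(n-2) + N(n-3), N(1) = 1, N(2) = 2, N(3) = 4; N(7) = 44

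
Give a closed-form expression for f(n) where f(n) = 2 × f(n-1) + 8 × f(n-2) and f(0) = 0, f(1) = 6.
Recurrence: f(n) = 2 × f(n-1) + 8 × f(n-2), initial: f(0) = 0, f(1) = 6.
Characteristic equation: r² - 2r - 8 = 0, which factors as (r - 4)(r + 2) = 0, so r = 4, -2. General solution f(n) = A·4ⁿ + B·(-2)ⁿ. From f(0) = 0: A + B = 0. From f(1) = 6: 4A - 2B = 6. Solving gives A = 1, B = -1.

f(n) = 4ⁿ - (-2)ⁿ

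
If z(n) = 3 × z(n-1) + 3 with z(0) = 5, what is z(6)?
Computing step by step:
z(0) = 5
z(1) = 3 × 5 + 3 = 18
z(2) = 3 × 18 + 3 = 57
z(3) = 3 × 57 + 3 = 174
z(4) = 3 × 174 + 3 = 525
z(5) = 3 × 525 + 3 = 1578
z(6) = 3 × 1578 + 3 = 4737

4737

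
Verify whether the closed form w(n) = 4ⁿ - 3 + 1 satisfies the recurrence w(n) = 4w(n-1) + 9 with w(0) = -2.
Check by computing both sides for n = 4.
From the recurrence with w(0) = -2:
  w(0) = -2, w(1) = 1, w(2) = 13, w(3) = 61, w(4) = 253
  so the recurrence gives w(4) = 253.
From the proposed closed form w(n) = 4ⁿ - 3 + 1:
  w(4) = 254.
The recurrence gives 253 but the closed form gives 254, so the closed form does not satisfy the recurrence.

No, the closed form is incorrect.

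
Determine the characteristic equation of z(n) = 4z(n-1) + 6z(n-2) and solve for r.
Substitute z(n) = rⁿ and divide through by rⁿ⁻²: r² - 4r - 6 = 0
Discriminant: 4² + 4·6 = 40, not a perfect square, so by the quadratic formula r = (4 ± √40)/2.
General solution: z(n) = A·r₁ⁿ + B·r₂ⁿ where r₁,r₂ = (4 ± √40)/2

Characteristic: r² - 4r - 6 = 0, Roots: r = (4 ± √40)/2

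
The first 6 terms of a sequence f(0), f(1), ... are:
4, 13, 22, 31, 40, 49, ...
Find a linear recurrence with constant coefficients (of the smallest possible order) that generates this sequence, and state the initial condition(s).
Look for the lowest-order linear relation among consecutive terms.
Observation: consecutive differences are constant (= 9).
Check at n=2: 1·13 + 9 = 22. ✓

f(n) = f(n-1) + 9, f(0) = 4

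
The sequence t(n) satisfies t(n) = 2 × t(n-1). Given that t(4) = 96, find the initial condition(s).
In general t(n) = 2ⁿ · t(0). At n = 4: t(0) = t(4) / 2^4 = 96 / 16 = 6.

t(0) = 6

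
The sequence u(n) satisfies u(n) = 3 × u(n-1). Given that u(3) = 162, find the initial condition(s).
In general u(n) = 3ⁿ · u(0). At n = 3: u(0) = u(3) / 3^3 = 162 / 27 = 6.

u(0) = 6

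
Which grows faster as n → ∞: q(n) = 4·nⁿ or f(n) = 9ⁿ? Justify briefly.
Comparing growth rates:
Growth-rate hierarchy: log n ≺ any polynomial ≺ any exponential cⁿ (c>1) ≺ n! ≺ nⁿ.
super-exponential nⁿ dominates exponential base 9 asymptotically.

q(n) grows faster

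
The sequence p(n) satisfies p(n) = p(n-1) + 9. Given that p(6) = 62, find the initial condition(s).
p(6) = p(0) + 6·9, so p(0) = 62 - 54 = 8.

p(0) = 8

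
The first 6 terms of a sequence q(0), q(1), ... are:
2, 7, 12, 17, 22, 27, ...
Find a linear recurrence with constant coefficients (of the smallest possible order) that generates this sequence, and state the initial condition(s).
Look for the lowest-order linear relation among consecutive terms.
Observation: consecutive differences are constant (= 5).
Check at n=2: 1·7 + 5 = 12. ✓

q(n) = q(n-1) + 5, q(0) = 2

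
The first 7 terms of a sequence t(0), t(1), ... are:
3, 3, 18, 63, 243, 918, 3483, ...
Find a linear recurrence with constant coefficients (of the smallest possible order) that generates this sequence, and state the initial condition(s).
Look for the lowest-order linear relation among consecutive terms.
Observation: t(n) - 3·t(n-1) - (3)·t(n-2) = 0 holds for the shown terms, and no order-1 relation t(n) = α·t(n-1) + β fits.
Check at n=3: 3·18 + (3)·3 = 63. ✓

t(n) = 3t(n-1) + 3t(n-2), t(0) = 3, t(1) = 3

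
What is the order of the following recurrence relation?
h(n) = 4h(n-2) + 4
The order is the largest lag k for which h(n-k) appears. Here the deepest term is h(n-2) (the 4 term is non-homogeneous and does not affect the order), so the order is 2.

Order 2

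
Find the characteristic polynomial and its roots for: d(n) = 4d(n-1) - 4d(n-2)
Substitute d(n) = rⁿ and divide through by rⁿ⁻²: r² - 4r + 4 = 0
Factor: (r - 2)² = 0, so r = 2 (double root).
General solution: d(n) = (A + Bn)·2ⁿ

Characteristic: r² - 4r + 4 = 0, Roots: r = 2 (double root)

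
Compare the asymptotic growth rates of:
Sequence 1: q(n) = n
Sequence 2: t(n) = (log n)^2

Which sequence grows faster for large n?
Comparing growth rates:
Growth-rate hierarchy: log n ≺ any polynomial ≺ any exponential cⁿ (c>1) ≺ n! ≺ nⁿ.
polynomial degree 1 dominates polylogarithmic (log n)^2 asymptotically.

q(n) grows faster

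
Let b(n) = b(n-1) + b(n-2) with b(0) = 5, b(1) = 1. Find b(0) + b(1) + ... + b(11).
Computing the sequence terms: 5, 1, 6, 7, 13, 20, 33, 53, 86, 139, 225, 364
Adding these values together:

952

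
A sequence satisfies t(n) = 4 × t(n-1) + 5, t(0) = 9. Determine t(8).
Computing step by step:
t(0) = 9
t(1) = 4 × 9 + 5 = 41
t(2) = 4 × 41 + 5 = 169
t(3) = 4 × 169 + 5 = 681
t(4) = 4 × 681 + 5 = 2729
t(5) = 4 × 2729 + 5 = 10921
t(6) = 4 × 10921 + 5 = 43689
t(7) = 4 × 43689 + 5 = 174761
t(8) = 4 × 174761 + 5 = 699049

699049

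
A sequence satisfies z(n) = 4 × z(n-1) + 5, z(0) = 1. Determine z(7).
Computing step by step:
z(0) = 1
z(1) = 4 × 1 + 5 = 9
z(2) = 4 × 9 + 5 = 41
z(3) = 4 × 41 + 5 = 169
z(4) = 4 × 169 + 5 = 681
z(5) = 4 × 681 + 5 = 2729
z(6) = 4 × 2729 + 5 = 10921
z(7) = 4 × 10921 + 5 = 43689

43689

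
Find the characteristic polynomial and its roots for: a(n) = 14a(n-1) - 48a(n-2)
Substitute a(n) = rⁿ and divide through by rⁿ⁻²: r² - 14r + 48 = 0
Factor: (r - 8)(r - 6) = 0, so r = 8, 6.
General solution: a(n) = A·8ⁿ + B·6ⁿ

Characteristic: r² - 14r + 48 = 0, Roots: r = 8, 6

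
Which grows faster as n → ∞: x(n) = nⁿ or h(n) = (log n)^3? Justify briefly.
Comparing growth rates:
Growth-rate hierarchy: log n ≺ any polynomial ≺ any exponential cⁿ (c>1) ≺ n! ≺ nⁿ.
super-exponential nⁿ dominates polylogarithmic (log n)^3 asymptotically.

x(n) grows faster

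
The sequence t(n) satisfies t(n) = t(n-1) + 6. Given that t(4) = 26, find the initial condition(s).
t(4) = t(0) + 4·6, so t(0) = 26 - 24 = 2.

t(0) = 2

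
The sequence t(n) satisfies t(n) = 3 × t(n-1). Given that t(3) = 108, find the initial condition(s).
In general t(n) = 3ⁿ · t(0). At n = 3: t(0) = t(3) / 3^3 = 108 / 27 = 4.

t(0) = 4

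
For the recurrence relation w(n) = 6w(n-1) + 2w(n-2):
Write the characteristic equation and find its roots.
Substitute w(n) = rⁿ and divide through by rⁿ⁻²: r² - 6r - 2 = 0
Discriminant: 6² + 4·2 = 44, not a perfect square, so by the quadratic formula r = (6 ± √44)/2.
General solution: w(n) = A·r₁ⁿ + B·r₂ⁿ where r₁,r₂ = (6 ± √44)/2

Characteristic: r² - 6r - 2 = 0, Roots: r = (6 ± √44)/2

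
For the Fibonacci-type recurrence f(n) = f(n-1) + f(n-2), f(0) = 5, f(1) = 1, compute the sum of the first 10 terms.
Computing the sequence terms: 5, 1, 6, 7, 13, 20, 33, 53, 86, 139
Adding these values together:

363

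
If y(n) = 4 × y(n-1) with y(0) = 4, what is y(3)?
Computing step by step:
y(0) = 4
y(1) = 4 × 4 = 16
y(2) = 4 × 16 = 64
y(3) = 4 × 64 = 256

256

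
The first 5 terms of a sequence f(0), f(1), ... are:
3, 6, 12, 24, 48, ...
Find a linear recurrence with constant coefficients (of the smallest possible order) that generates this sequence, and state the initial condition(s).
Look for the lowest-order linear relation among consecutive terms.
Observation: each term is 2× the previous.
Check at n=2: 2·6 = 12. ✓

f(n) = 2 × f(n-1), f(0) = 3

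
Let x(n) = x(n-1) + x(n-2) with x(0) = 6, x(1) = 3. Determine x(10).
Computing the sequence terms:
6, 3, 9, 12, 21, 33, 54, 87, 141, 228, 369

369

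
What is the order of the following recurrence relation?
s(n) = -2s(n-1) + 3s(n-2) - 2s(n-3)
The order is the largest lag k for which s(n-k) appears. Here the deepest term is s(n-3), so the order is 3.

Order 3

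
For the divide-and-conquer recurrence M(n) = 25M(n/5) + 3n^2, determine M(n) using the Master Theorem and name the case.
Master Theorem template: M(n) = a·M(n/b) + f(n).
Here: a=25, b=5, f(n)=3n^2
Compute log_b(a) = log_5(25) = 2.
f(n) = 3n^2 = Θ(n^2). Case 2: M(n) = Θ(n^2 log n).

Case 2: M(n) = Θ(n^2 log n)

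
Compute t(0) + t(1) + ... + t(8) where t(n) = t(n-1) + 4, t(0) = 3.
Computing the sequence terms: 3, 7, 11, 15, 19, 23, 27, 31, 35
Adding these values together:

171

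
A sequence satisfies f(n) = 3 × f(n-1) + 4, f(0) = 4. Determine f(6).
Computing step by step:
f(0) = 4
f(1) = 3 × 4 + 4 = 16
f(2) = 3 × 16 + 4 = 52
f(3) = 3 × 52 + 4 = 160
f(4) = 3 × 160 + 4 = 484
f(5) = 3 × 484 + 4 = 1456
f(6) = 3 × 1456 + 4 = 4372

4372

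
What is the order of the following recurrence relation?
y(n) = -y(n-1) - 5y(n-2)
The order is the largest lag k for which y(n-k) appears. Here the deepest term is y(n-2), so the order is 2.

Order 2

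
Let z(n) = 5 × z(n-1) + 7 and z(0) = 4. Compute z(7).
Computing step by step:
z(0) = 4
z(1) = 5 × 4 + 7 = 27
z(2) = 5 × 27 + 7 = 142
z(3) = 5 × 142 + 7 = 717
z(4) = 5 × 717 + 7 = 3592
z(5) = 5 × 3592 + 7 = 17967
z(6) = 5 × 17967 + 7 = 89842
z(7) = 5 × 89842 + 7 = 449217

449217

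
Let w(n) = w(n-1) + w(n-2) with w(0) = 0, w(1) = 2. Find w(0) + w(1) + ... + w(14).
Computing the sequence terms: 0, 2, 2, 4, 6, 10, 16, 26, 42, 68, 110, 178, 288, 466, 754
Adding these values together:

1972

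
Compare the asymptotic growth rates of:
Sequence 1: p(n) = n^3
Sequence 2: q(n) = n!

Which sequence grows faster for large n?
Comparing growth rates:
Growth-rate hierarchy: log n ≺ any polynomial ≺ any exponential cⁿ (c>1) ≺ n! ≺ nⁿ.
factorial dominates polynomial degree 3 asymptotically.

q(n) grows faster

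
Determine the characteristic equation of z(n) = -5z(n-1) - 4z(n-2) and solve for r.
Substitute z(n) = rⁿ and divide through by rⁿ⁻²: r² + 5r + 4 = 0
Factor: (r + 1)(r + 4) = 0, so r = -1, -4.
General solution: z(n) = A·(-1)ⁿ + B·(-4)ⁿ

Characteristic: r² + 5r + 4 = 0, Roots: r = -1, -4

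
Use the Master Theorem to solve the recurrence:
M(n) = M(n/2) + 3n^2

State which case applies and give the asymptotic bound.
Master Theorem template: M(n) = a·M(n/b) + f(n).
Here: a=1, b=2, f(n)=3n^2
Compute log_b(a) = log_2(1) = 0.
f(n) = 3n^2 = Ω(n^(0+ε)) with ε = 2, and the regularity condition holds (a·f(n/b) = (a/b^2)·f(n) with a/b^2 = 2^-2 < 1). Case 3: M(n) = Θ(f(n)) = Θ(n^2).

Case 3: M(n) = Θ(n^2)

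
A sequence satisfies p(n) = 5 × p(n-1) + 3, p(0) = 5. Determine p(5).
Computing step by step:
p(0) = 5
p(1) = 5 × 5 + 3 = 28
p(2) = 5 × 28 + 3 = 143
p(3) = 5 × 143 + 3 = 718
p(4) = 5 × 718 + 3 = 3593
p(5) = 5 × 3593 + 3 = 17968

17968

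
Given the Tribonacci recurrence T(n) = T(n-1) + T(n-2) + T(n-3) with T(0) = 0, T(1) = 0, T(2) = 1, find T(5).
Computing the sequence terms:
0, 0, 1, 1, 2, 4

4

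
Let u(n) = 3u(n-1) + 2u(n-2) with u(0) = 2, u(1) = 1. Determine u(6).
Computing the sequence terms:
2, 1, 7, 23, 83, 295, 1051

1051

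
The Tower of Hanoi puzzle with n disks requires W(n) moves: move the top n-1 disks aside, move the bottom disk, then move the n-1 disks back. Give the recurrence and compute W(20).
Moving n disks = move the top n-1 disks aside (W(n-1) moves) + move the largest disk (1 move) + move the n-1 disks back on top (W(n-1) moves), so W(n) = 2W(n-1) + 1, with W(1) = 1 (a single disk takes one move).
First terms: 1, 3, 7, 15, 31, 63, … — each is one less than a power of 2. Indeed W(n) + 1 = 2(W(n-1) + 1) with W(1) + 1 = 2, so W(n) + 1 = 2ⁿ and W(n) = 2ⁿ - 1.
Hence W(20) = 2^20 - 1 = 1048576 - 1 = 1048575.

W(n) = 2W(n-1) + 1, W(1) = 1; W(20) = 1048575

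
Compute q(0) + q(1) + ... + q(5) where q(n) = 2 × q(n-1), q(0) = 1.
Computing the sequence terms: 1, 2, 4, 8, 16, 32
Adding these values together:

63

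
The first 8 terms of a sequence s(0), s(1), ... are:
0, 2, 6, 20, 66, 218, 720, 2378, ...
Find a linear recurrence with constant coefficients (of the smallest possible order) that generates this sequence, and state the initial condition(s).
Look for the lowest-order linear relation among consecutive terms.
Observation: s(n) - 3·s(n-1) - (1)·s(n-2) = 0 holds for the shown terms, and no order-1 relation s(n) = α·s(n-1) + β fits.
Check at n=3: 3·6 + (1)·2 = 20. ✓

s(n) = 3s(n-1) + s(n-2), s(0) = 0, s(1) = 2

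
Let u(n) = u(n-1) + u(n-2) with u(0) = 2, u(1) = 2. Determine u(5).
Computing the sequence terms:
2, 2, 4, 6, 10, 16

16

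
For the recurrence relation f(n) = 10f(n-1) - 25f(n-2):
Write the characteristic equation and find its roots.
Substitute f(n) = rⁿ and divide through by rⁿ⁻²: r² - 10r + 25 = 0
Factor: (r - 5)² = 0, so r = 5 (double root).
General solution: f(n) = (A + Bn)·5ⁿ

Characteristic: r² - 10r + 25 = 0, Roots: r = 5 (double root)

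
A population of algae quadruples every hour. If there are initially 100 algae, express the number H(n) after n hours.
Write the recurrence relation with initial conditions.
Each hour multiplies the count by 4, so the count after n hours depends only on the count after n-1 hours: H(n) = 4 × H(n-1). The starting count gives H(0) = 100.
Unrolling n times gives the closed form H(n) = 100 × 4ⁿ.

H(n) = 4 × H(n-1), H(0) = 100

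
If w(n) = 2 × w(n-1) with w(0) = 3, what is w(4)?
Computing step by step:
w(0) = 3
w(1) = 2 × 3 = 6
w(2) = 2 × 6 = 12
w(3) = 2 × 12 = 24
w(4) = 2 × 24 = 48

48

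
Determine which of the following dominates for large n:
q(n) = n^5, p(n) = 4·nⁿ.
Comparing growth rates:
Growth-rate hierarchy: log n ≺ any polynomial ≺ any exponential cⁿ (c>1) ≺ n! ≺ nⁿ.
super-exponential nⁿ dominates polynomial degree 5 asymptotically.

p(n) grows faster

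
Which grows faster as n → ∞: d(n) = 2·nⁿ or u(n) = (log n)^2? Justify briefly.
Comparing growth rates:
Growth-rate hierarchy: log n ≺ any polynomial ≺ any exponential cⁿ (c>1) ≺ n! ≺ nⁿ.
super-exponential nⁿ dominates polylogarithmic (log n)^2 asymptotically.

d(n) grows faster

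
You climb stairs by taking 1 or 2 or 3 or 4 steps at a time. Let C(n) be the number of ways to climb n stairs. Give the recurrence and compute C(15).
Condition on the size of the last step (1 to 4): before it there were n-1, …, n-4 stairs climbed, and these cases are disjoint, so C(n) = C(n-1) + C(n-2) + C(n-3) + C(n-4) (order-4 linear recurrence).
Initial conditions by direct count (compositions of i into parts ≤ 4): C(1) = 1; C(2) = 2; C(3) = 4; C(4) = 8.
Iterating the recurrence: C(5) = 15, C(6) = 29, C(7) = 56, C(8) = 108, C(9) = 208, C(10) = 401, C(11) = 773, C(12) = 1490, C(13) = 2872, C(14) = 5536, C(15) = 10671.

C(n) = C(n-1) + C(n-2) + C(n-3) + C(n-4), C(1) = 1, C(2) = 2, C(3) = 4, C(4) = 8; C(15) = 10671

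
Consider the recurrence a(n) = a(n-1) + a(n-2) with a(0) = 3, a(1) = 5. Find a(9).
Computing the sequence terms:
3, 5, 8, 13, 21, 34, 55, 89, 144, 233

233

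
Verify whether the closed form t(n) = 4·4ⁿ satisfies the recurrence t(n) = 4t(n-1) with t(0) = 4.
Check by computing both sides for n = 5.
From the recurrence with t(0) = 4:
  t(0) = 4, t(1) = 16, t(2) = 64, t(3) = 256, t(4) = 1024, t(5) = 4096
  so the recurrence gives t(5) = 4096.
From the proposed closed form t(n) = 4·4ⁿ:
  t(5) = 4096.
Both sides give 4096 at n = 5, and the initial condition(s) match, so the closed form is consistent.

Yes, the closed form is correct.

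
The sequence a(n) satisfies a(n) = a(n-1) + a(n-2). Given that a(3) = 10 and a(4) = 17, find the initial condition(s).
Work backwards using a(k) = a(k+2) - a(k+1):
a(2) = a(4) - a(3) = 17 - 10 = 7
a(1) = a(3) - a(2) = 10 - 7 = 3
a(0) = a(2) - a(1) = 7 - 3 = 4

a(0) = 4, a(1) = 3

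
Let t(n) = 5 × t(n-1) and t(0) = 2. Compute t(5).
Computing step by step:
t(0) = 2
t(1) = 5 × 2 = 10
t(2) = 5 × 10 = 50
t(3) = 5 × 50 = 250
t(4) = 5 × 250 = 1250
t(5) = 5 × 1250 = 6250

6250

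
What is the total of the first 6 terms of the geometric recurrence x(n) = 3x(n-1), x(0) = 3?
Computing the sequence terms: 3, 9, 27, 81, 243, 729
Adding these values together:

1092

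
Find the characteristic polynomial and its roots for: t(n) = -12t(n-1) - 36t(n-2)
Substitute t(n) = rⁿ and divide through by rⁿ⁻²: r² + 12r + 36 = 0
Factor: (r + 6)² = 0, so r = -6 (double root).
General solution: t(n) = (A + Bn)·(-6)ⁿ

Characteristic: r² + 12r + 36 = 0, Roots: r = -6 (double root)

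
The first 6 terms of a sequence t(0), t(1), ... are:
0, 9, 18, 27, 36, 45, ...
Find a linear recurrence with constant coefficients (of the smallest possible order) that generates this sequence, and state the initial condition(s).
Look for the lowest-order linear relation among consecutive terms.
Observation: consecutive differences are constant (= 9).
Check at n=2: 1·9 + 9 = 18. ✓

t(n) = t(n-1) + 9, t(0) = 0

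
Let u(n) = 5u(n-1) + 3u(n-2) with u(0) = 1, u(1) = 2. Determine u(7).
Computing the sequence terms:
1, 2, 13, 71, 394, 2183, 12097, 67034

67034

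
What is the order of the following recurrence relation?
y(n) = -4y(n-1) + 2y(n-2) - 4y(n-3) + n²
The order is the largest lag k for which y(n-k) appears. Here the deepest term is y(n-3) (the n² term is non-homogeneous and does not affect the order), so the order is 3.

Order 3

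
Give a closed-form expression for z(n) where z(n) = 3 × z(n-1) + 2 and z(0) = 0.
Recurrence: z(n) = 3 × z(n-1) + 2, initial: z(0) = 0.
Try z(n) = A·3ⁿ + C. Substituting: A·3ⁿ + C = 3(A·3ⁿ⁻¹ + C) + 2 = A·3ⁿ + 3C + 2, so C = 3C + 2, giving C = -1. Then z(0) = A - 1 = 0 gives A = 1.

z(n) = 3ⁿ - 1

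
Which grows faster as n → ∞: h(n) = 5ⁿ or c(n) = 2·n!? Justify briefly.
Comparing growth rates:
Growth-rate hierarchy: log n ≺ any polynomial ≺ any exponential cⁿ (c>1) ≺ n! ≺ nⁿ.
factorial dominates exponential base 5 asymptotically.

c(n) grows faster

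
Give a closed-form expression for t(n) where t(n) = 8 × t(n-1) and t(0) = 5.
Recurrence: t(n) = 8 × t(n-1), initial: t(0) = 5.
Each term is 8 times the previous, so this is geometric with ratio 8. After n steps: t(n) = t(0)·8ⁿ = 5·8ⁿ.

t(n) = 5·8ⁿ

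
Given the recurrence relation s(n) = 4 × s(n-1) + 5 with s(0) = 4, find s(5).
Computing step by step:
s(0) = 4
s(1) = 4 × 4 + 5 = 21
s(2) = 4 × 21 + 5 = 89
s(3) = 4 × 89 + 5 = 361
s(4) = 4 × 361 + 5 = 1449
s(5) = 4 × 1449 + 5 = 5801

5801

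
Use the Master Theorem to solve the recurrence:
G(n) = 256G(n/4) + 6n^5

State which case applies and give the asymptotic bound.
Master Theorem template: G(n) = a·G(n/b) + f(n).
Here: a=256, b=4, f(n)=6n^5
Compute log_b(a) = log_4(256) = 4.
f(n) = 6n^5 = Ω(n^(4+ε)) with ε = 1, and the regularity condition holds (a·f(n/b) = (a/b^5)·f(n) with a/b^5 = 4^-1 < 1). Case 3: G(n) = Θ(f(n)) = Θ(n^5).

Case 3: G(n) = Θ(n^5)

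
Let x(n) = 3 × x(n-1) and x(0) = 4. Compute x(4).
Computing step by step:
x(0) = 4
x(1) = 3 × 4 = 12
x(2) = 3 × 12 = 36
x(3) = 3 × 36 = 108
x(4) = 3 × 108 = 324

324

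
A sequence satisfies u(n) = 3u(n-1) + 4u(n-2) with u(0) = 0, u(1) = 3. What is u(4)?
Computing the sequence terms:
0, 3, 9, 39, 153

153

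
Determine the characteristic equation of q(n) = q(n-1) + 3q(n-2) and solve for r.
Substitute q(n) = rⁿ and divide through by rⁿ⁻²: r² - r - 3 = 0
Discriminant: 1² + 4·3 = 13, not a perfect square, so by the quadratic formula r = (1 ± √13)/2.
General solution: q(n) = A·r₁ⁿ + B·r₂ⁿ where r₁,r₂ = (1 ± √13)/2

Characteristic: r² - r - 3 = 0, Roots: r = (1 ± √13)/2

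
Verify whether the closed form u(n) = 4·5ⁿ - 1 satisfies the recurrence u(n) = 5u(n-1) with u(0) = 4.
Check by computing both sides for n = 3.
From the recurrence with u(0) = 4:
  u(0) = 4, u(1) = 20, u(2) = 100, u(3) = 500
  so the recurrence gives u(3) = 500.
From the proposed closed form u(n) = 4·5ⁿ - 1:
  u(3) = 499.
The recurrence gives 500 but the closed form gives 499, so the closed form does not satisfy the recurrence.

No, the closed form is incorrect.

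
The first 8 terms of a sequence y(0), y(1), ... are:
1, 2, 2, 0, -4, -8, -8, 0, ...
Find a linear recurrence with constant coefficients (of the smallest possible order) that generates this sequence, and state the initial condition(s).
Look for the lowest-order linear relation among consecutive terms.
Observation: y(n) - 2·y(n-1) - (-2)·y(n-2) = 0 holds for the shown terms, and no order-1 relation y(n) = α·y(n-1) + β fits.
Check at n=3: 2·2 + (-2)·2 = 0. ✓

y(n) = 2y(n-1) - 2y(n-2), y(0) = 1, y(1) = 2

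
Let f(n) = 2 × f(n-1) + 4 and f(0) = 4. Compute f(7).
Computing step by step:
f(0) = 4
f(1) = 2 × 4 + 4 = 12
f(2) = 2 × 12 + 4 = 28
f(3) = 2 × 28 + 4 = 60
f(4) = 2 × 60 + 4 = 124
f(5) = 2 × 124 + 4 = 252
f(6) = 2 × 252 + 4 = 508
f(7) = 2 × 508 + 4 = 1020

1020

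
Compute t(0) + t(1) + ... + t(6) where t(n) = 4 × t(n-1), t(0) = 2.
Computing the sequence terms: 2, 8, 32, 128, 512, 2048, 8192
Adding these values together:

10922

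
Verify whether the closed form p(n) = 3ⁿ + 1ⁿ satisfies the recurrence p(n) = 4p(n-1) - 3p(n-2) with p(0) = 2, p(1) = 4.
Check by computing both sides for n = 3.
From the recurrence with p(0) = 2, p(1) = 4:
  p(0) = 2, p(1) = 4, p(2) = 10, p(3) = 28
  so the recurrence gives p(3) = 28.
From the proposed closed form p(n) = 3ⁿ + 1ⁿ:
  p(3) = 28.
Both sides give 28 at n = 3, and the initial condition(s) match, so the closed form is consistent.

Yes, the closed form is correct.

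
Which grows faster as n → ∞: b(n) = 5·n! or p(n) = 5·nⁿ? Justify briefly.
Comparing growth rates:
Growth-rate hierarchy: log n ≺ any polynomial ≺ any exponential cⁿ (c>1) ≺ n! ≺ nⁿ.
super-exponential nⁿ dominates factorial asymptotically.

p(n) grows faster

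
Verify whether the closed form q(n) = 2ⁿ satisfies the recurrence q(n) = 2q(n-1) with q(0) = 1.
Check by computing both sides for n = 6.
From the recurrence with q(0) = 1:
  q(0) = 1, q(1) = 2, q(2) = 4, q(3) = 8, q(4) = 16, q(5) = 32, q(6) = 64
  so the recurrence gives q(6) = 64.
From the proposed closed form q(n) = 2ⁿ:
  q(6) = 64.
Both sides give 64 at n = 6, and the initial condition(s) match, so the closed form is consistent.

Yes, the closed form is correct.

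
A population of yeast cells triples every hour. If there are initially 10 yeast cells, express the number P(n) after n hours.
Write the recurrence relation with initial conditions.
Each hour multiplies the count by 3, so the count after n hours depends only on the count after n-1 hours: P(n) = 3 × P(n-1). The starting count gives P(0) = 10.
Unrolling n times gives the closed form P(n) = 10 × 3ⁿ.

P(n) = 3 × P(n-1), P(0) = 10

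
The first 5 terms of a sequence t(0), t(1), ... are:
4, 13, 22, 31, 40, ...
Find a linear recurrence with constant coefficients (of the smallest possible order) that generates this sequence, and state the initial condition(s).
Look for the lowest-order linear relation among consecutive terms.
Observation: consecutive differences are constant (= 9).
Check at n=2: 1·13 + 9 = 22. ✓

t(n) = t(n-1) + 9, t(0) = 4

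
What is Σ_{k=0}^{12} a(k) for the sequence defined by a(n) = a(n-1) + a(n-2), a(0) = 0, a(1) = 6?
Computing the sequence terms: 0, 6, 6, 12, 18, 30, 48, 78, 126, 204, 330, 534, 864
Adding these values together:

2256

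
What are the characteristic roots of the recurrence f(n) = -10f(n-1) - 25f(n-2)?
Substitute f(n) = rⁿ and divide through by rⁿ⁻²: r² + 10r + 25 = 0
Factor: (r + 5)² = 0, so r = -5 (double root).
General solution: f(n) = (A + Bn)·(-5)ⁿ

Characteristic: r² + 10r + 25 = 0, Roots: r = -5 (double root)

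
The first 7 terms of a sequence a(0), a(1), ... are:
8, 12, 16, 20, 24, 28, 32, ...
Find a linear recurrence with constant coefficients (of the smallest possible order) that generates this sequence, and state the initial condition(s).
Look for the lowest-order linear relation among consecutive terms.
Observation: consecutive differences are constant (= 4).
Check at n=2: 1·12 + 4 = 16. ✓

a(n) = a(n-1) + 4, a(0) = 8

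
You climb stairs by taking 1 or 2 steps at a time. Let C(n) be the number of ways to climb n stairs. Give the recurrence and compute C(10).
Condition on the size of the last step (1 to 2): before it there were n-1, …, n-2 stairs climbed, and these cases are disjoint, so C(n) = C(n-1) + C(n-2) (Fibonacci-type sequence).
Initial conditions by direct count (compositions of i into parts ≤ 2): C(1) = 1; C(2) = 2.
Iterating the recurrence: C(3) = 3, C(4) = 5, C(5) = 8, C(6) = 13, C(7) = 21, C(8) = 34, C(9) = 55, C(10) = 89.

C(n) = C(n-1) + C(n-2), C(1) = 1, C(2) = 2; C(10) = 89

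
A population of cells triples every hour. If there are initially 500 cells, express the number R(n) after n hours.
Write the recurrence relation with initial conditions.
Each hour multiplies the count by 3, so the count after n hours depends only on the count after n-1 hours: R(n) = 3 × R(n-1). The starting count gives R(0) = 500.
Unrolling n times gives the closed form R(n) = 500 × 3ⁿ.

R(n) = 3 × R(n-1), R(0) = 500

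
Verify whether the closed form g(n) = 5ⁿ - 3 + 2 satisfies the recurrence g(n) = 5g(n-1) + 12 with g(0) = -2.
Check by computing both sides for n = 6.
From the recurrence with g(0) = -2:
  g(0) = -2, g(1) = 2, g(2) = 22, g(3) = 122, g(4) = 622, g(5) = 3122, g(6) = 15622
  so the recurrence gives g(6) = 15622.
From the proposed closed form g(n) = 5ⁿ - 3 + 2:
  g(6) = 15624.
The recurrence gives 15622 but the closed form gives 15624, so the closed form does not satisfy the recurrence.

No, the closed form is incorrect.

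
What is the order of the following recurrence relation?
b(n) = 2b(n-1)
The order is the largest lag k for which b(n-k) appears. Here the deepest term is b(n-1), so the order is 1.

Order 1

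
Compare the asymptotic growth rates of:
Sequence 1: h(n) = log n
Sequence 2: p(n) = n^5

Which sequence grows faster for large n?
Comparing growth rates:
Growth-rate hierarchy: log n ≺ any polynomial ≺ any exponential cⁿ (c>1) ≺ n! ≺ nⁿ.
polynomial degree 5 dominates logarithmic asymptotically.

p(n) grows faster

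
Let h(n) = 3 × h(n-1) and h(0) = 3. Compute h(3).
Computing step by step:
h(0) = 3
h(1) = 3 × 3 = 9
h(2) = 3 × 9 = 27
h(3) = 3 × 27 = 81

81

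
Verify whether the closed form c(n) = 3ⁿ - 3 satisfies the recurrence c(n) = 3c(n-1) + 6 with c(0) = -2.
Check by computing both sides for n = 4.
From the recurrence with c(0) = -2:
  c(0) = -2, c(1) = 0, c(2) = 6, c(3) = 24, c(4) = 78
  so the recurrence gives c(4) = 78.
From the proposed closed form c(n) = 3ⁿ - 3:
  c(4) = 78.
Both sides give 78 at n = 4, and the initial condition(s) match, so the closed form is consistent.

Yes, the closed form is correct.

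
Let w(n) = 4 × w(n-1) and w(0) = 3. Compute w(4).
Computing step by step:
w(0) = 3
w(1) = 4 × 3 = 12
w(2) = 4 × 12 = 48
w(3) = 4 × 48 = 192
w(4) = 4 × 192 = 768

768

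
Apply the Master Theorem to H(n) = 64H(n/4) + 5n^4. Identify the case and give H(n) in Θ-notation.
Master Theorem template: H(n) = a·H(n/b) + f(n).
Here: a=64, b=4, f(n)=5n^4
Compute log_b(a) = log_4(64) = 3.
f(n) = 5n^4 = Ω(n^(3+ε)) with ε = 1, and the regularity condition holds (a·f(n/b) = (a/b^4)·f(n) with a/b^4 = 4^-1 < 1). Case 3: H(n) = Θ(f(n)) = Θ(n^4).

Case 3: H(n) = Θ(n^4)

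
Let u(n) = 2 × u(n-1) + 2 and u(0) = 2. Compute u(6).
Computing step by step:
u(0) = 2
u(1) = 2 × 2 + 2 = 6
u(2) = 2 × 6 + 2 = 14
u(3) = 2 × 14 + 2 = 30
u(4) = 2 × 30 + 2 = 62
u(5) = 2 × 62 + 2 = 126
u(6) = 2 × 126 + 2 = 254

254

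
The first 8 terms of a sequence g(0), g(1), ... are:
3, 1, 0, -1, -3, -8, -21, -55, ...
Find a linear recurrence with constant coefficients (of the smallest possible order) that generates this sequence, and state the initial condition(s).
Look for the lowest-order linear relation among consecutive terms.
Observation: g(n) - 3·g(n-1) - (-1)·g(n-2) = 0 holds for the shown terms, and no order-1 relation g(n) = α·g(n-1) + β fits.
Check at n=3: 3·0 + (-1)·1 = -1. ✓

g(n) = 3g(n-1) - g(n-2), g(0) = 3, g(1) = 1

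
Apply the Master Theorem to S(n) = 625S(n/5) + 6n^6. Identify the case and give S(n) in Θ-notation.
Master Theorem template: S(n) = a·S(n/b) + f(n).
Here: a=625, b=5, f(n)=6n^6
Compute log_b(a) = log_5(625) = 4.
f(n) = 6n^6 = Ω(n^(4+ε)) with ε = 2, and the regularity condition holds (a·f(n/b) = (a/b^6)·f(n) with a/b^6 = 5^-2 < 1). Case 3: S(n) = Θ(f(n)) = Θ(n^6).

Case 3: S(n) = Θ(n^6)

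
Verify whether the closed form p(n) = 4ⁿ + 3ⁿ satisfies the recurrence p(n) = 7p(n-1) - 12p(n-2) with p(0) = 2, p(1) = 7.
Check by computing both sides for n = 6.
From the recurrence with p(0) = 2, p(1) = 7:
  p(0) = 2, p(1) = 7, p(2) = 25, p(3) = 91, p(4) = 337, p(5) = 1267, p(6) = 4825
  so the recurrence gives p(6) = 4825.
From the proposed closed form p(n) = 4ⁿ + 3ⁿ:
  p(6) = 4825.
Both sides give 4825 at n = 6, and the initial condition(s) match, so the closed form is consistent.

Yes, the closed form is correct.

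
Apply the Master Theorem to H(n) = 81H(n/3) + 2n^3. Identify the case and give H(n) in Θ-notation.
Master Theorem template: H(n) = a·H(n/b) + f(n).
Here: a=81, b=3, f(n)=2n^3
Compute log_b(a) = log_3(81) = 4.
f(n) = 2n^3 = O(n^(4-ε)) with ε = 1. Case 1: H(n) = Θ(n^log_b(a)) = Θ(n^4).

Case 1: H(n) = Θ(n^4)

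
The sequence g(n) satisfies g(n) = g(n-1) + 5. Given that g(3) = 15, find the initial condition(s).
g(3) = g(0) + 3·5, so g(0) = 15 - 15 = 0.

g(0) = 0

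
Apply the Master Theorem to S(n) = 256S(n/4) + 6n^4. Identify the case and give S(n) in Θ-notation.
Master Theorem template: S(n) = a·S(n/b) + f(n).
Here: a=256, b=4, f(n)=6n^4
Compute log_b(a) = log_4(256) = 4.
f(n) = 6n^4 = Θ(n^4). Case 2: S(n) = Θ(n^4 log n).

Case 2: S(n) = Θ(n^4 log n)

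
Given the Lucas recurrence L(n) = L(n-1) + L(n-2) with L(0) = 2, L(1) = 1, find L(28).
Computing the sequence terms:
2, 1, 3, 4, 7, 11, 18, 29, 47, 76, 123, 199, 322, 521, 843, 1364, 2207, 3571, 5778, 9349, 15127, 24476, 39603, 64079, 103682, 167761, 271443, 439204, 710647

710647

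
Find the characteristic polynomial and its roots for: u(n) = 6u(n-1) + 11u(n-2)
Substitute u(n) = rⁿ and divide through by rⁿ⁻²: r² - 6r - 11 = 0
Discriminant: 6² + 4·11 = 80, not a perfect square, so by the quadratic formula r = (6 ± √80)/2.
General solution: u(n) = A·r₁ⁿ + B·r₂ⁿ where r₁,r₂ = (6 ± √80)/2

Characteristic: r² - 6r - 11 = 0, Roots: r = (6 ± √80)/2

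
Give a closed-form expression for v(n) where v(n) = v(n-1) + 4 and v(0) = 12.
Recurrence: v(n) = v(n-1) + 4, initial: v(0) = 12.
Each step adds 4, so v(n) = v(0) + 4n = 4n + 12.

v(n) = 4n + 12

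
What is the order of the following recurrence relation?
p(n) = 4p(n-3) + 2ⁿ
The order is the largest lag k for which p(n-k) appears. Here the deepest term is p(n-3) (the 2ⁿ term is non-homogeneous and does not affect the order), so the order is 3.

Order 3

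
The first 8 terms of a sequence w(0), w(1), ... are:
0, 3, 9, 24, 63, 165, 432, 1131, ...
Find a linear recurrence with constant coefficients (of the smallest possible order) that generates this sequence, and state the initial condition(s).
Look for the lowest-order linear relation among consecutive terms.
Observation: w(n) - 3·w(n-1) - (-1)·w(n-2) = 0 holds for the shown terms, and no order-1 relation w(n) = α·w(n-1) + β fits.
Check at n=3: 3·9 + (-1)·3 = 24. ✓

w(n) = 3w(n-1) - w(n-2), w(0) = 0, w(1) = 3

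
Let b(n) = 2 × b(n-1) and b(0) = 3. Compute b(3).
Computing step by step:
b(0) = 3
b(1) = 2 × 3 = 6
b(2) = 2 × 6 = 12
b(3) = 2 × 12 = 24

24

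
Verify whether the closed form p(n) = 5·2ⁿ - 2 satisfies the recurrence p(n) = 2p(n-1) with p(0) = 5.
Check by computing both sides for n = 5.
From the recurrence with p(0) = 5:
  p(0) = 5, p(1) = 10, p(2) = 20, p(3) = 40, p(4) = 80, p(5) = 160
  so the recurrence gives p(5) = 160.
From the proposed closed form p(n) = 5·2ⁿ - 2:
  p(5) = 158.
The recurrence gives 160 but the closed form gives 158, so the closed form does not satisfy the recurrence.

No, the closed form is incorrect.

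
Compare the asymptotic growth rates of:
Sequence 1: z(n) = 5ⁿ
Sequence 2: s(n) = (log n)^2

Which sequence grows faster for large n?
Comparing growth rates:
Growth-rate hierarchy: log n ≺ any polynomial ≺ any exponential cⁿ (c>1) ≺ n! ≺ nⁿ.
exponential base 5 dominates polylogarithmic (log n)^2 asymptotically.

z(n) grows faster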